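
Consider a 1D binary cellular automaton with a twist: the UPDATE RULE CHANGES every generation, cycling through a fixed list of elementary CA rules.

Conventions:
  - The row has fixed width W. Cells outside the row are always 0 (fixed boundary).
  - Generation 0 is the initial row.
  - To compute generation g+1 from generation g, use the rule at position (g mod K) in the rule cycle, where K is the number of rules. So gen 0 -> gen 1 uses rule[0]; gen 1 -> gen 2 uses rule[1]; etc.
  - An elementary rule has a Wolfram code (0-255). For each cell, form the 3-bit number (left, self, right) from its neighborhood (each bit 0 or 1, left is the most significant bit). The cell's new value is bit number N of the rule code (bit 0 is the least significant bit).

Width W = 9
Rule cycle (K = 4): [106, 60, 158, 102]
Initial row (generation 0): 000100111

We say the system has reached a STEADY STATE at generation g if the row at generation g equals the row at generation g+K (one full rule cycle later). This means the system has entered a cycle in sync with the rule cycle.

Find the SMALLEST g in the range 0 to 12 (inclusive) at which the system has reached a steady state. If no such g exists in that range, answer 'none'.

Answer: 5

Derivation:
Gen 0: 000100111
Gen 1 (rule 106): 001001101
Gen 2 (rule 60): 001101011
Gen 3 (rule 158): 011001010
Gen 4 (rule 102): 101011110
Gen 5 (rule 106): 010110010
Gen 6 (rule 60): 011101011
Gen 7 (rule 158): 111001010
Gen 8 (rule 102): 001011110
Gen 9 (rule 106): 010110010
Gen 10 (rule 60): 011101011
Gen 11 (rule 158): 111001010
Gen 12 (rule 102): 001011110
Gen 13 (rule 106): 010110010
Gen 14 (rule 60): 011101011
Gen 15 (rule 158): 111001010
Gen 16 (rule 102): 001011110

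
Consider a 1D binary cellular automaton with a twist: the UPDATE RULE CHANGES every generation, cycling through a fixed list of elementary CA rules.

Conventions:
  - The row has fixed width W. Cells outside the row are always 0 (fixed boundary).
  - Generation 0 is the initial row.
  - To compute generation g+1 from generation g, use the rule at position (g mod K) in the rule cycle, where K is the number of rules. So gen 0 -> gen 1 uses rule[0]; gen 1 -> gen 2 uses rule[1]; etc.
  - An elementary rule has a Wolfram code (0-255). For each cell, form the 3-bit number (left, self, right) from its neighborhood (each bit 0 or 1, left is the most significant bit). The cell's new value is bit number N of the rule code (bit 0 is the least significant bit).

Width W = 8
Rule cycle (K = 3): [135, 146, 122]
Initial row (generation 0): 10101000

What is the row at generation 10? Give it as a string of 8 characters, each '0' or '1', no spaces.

Gen 0: 10101000
Gen 1 (rule 135): 10101011
Gen 2 (rule 146): 00000000
Gen 3 (rule 122): 00000000
Gen 4 (rule 135): 11111111
Gen 5 (rule 146): 01111110
Gen 6 (rule 122): 11000011
Gen 7 (rule 135): 00011100
Gen 8 (rule 146): 00101010
Gen 9 (rule 122): 01010101
Gen 10 (rule 135): 11010101

Answer: 11010101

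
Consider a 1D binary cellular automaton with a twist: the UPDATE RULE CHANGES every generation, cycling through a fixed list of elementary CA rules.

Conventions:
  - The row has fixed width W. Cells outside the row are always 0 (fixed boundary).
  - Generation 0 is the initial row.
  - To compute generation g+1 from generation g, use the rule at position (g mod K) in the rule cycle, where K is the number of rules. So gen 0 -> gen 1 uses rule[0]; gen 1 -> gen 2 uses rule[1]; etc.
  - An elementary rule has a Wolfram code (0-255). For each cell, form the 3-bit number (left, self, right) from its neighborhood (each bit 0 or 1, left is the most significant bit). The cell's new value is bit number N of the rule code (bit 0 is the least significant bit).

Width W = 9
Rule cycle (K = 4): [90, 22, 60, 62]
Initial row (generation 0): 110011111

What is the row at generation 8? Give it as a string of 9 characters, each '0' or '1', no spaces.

Gen 0: 110011111
Gen 1 (rule 90): 111110001
Gen 2 (rule 22): 000001011
Gen 3 (rule 60): 000001110
Gen 4 (rule 62): 000011001
Gen 5 (rule 90): 000111110
Gen 6 (rule 22): 001000001
Gen 7 (rule 60): 001100001
Gen 8 (rule 62): 011010011

Answer: 011010011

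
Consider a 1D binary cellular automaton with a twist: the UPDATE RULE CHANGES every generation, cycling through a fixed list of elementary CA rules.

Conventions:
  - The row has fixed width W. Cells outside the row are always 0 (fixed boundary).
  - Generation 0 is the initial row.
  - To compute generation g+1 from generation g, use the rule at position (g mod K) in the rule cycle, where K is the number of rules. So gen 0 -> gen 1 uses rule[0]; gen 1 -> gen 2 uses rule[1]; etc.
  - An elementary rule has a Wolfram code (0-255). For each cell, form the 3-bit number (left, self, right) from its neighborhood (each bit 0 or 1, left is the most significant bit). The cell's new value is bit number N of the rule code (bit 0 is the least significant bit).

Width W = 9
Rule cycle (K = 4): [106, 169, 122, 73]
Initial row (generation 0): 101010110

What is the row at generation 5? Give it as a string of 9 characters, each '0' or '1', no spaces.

Answer: 001111110

Derivation:
Gen 0: 101010110
Gen 1 (rule 106): 010101110
Gen 2 (rule 169): 001011100
Gen 3 (rule 122): 010110110
Gen 4 (rule 73): 000110110
Gen 5 (rule 106): 001111110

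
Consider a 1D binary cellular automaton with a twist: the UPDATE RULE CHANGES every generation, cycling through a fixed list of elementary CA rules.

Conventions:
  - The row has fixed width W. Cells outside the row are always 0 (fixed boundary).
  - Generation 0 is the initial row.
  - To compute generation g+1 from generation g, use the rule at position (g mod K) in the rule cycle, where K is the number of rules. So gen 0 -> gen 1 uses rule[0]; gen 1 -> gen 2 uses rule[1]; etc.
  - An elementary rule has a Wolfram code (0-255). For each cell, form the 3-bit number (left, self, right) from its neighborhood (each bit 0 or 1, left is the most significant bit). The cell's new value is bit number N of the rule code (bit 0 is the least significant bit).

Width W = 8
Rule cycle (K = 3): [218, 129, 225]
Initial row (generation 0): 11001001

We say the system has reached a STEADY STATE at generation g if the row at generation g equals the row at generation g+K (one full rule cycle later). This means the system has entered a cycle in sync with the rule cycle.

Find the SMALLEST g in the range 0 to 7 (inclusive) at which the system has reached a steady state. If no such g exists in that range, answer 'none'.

Gen 0: 11001001
Gen 1 (rule 218): 11110110
Gen 2 (rule 129): 01100000
Gen 3 (rule 225): 00101111
Gen 4 (rule 218): 01001111
Gen 5 (rule 129): 00000110
Gen 6 (rule 225): 11110010
Gen 7 (rule 218): 11111101
Gen 8 (rule 129): 01111000
Gen 9 (rule 225): 00111011
Gen 10 (rule 218): 01111011

Answer: none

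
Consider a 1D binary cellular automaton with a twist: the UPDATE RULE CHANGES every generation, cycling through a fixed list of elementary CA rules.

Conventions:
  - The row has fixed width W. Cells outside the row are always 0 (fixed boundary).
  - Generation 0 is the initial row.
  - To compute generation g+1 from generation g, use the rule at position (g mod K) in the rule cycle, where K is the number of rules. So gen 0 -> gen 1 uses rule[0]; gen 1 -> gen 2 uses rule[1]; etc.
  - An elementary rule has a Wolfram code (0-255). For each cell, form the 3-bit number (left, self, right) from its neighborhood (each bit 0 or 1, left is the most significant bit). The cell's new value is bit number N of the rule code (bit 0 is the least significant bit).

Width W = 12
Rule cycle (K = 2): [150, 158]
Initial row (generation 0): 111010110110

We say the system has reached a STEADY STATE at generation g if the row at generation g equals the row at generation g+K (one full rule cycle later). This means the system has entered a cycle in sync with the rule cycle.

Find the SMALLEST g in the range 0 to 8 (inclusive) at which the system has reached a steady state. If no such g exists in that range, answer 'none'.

Gen 0: 111010110110
Gen 1 (rule 150): 010010000001
Gen 2 (rule 158): 111111000011
Gen 3 (rule 150): 011110100100
Gen 4 (rule 158): 111100111110
Gen 5 (rule 150): 011011011101
Gen 6 (rule 158): 110010011001
Gen 7 (rule 150): 001111100111
Gen 8 (rule 158): 011111011110
Gen 9 (rule 150): 101110001101
Gen 10 (rule 158): 101101011001

Answer: none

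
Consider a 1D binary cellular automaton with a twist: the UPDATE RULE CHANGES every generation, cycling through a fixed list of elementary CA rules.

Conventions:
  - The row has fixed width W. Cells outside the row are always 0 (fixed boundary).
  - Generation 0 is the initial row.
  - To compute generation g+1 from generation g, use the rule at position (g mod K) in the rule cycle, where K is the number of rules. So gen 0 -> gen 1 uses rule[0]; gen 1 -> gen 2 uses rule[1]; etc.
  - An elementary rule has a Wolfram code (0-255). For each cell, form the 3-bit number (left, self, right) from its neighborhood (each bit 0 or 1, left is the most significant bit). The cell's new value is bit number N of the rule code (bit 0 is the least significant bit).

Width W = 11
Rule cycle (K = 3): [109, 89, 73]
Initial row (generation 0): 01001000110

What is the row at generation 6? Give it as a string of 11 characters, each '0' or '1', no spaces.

Gen 0: 01001000110
Gen 1 (rule 109): 01001010110
Gen 2 (rule 89): 00100000111
Gen 3 (rule 73): 10001110101
Gen 4 (rule 109): 10101011111
Gen 5 (rule 89): 00000010001
Gen 6 (rule 73): 11111000100

Answer: 11111000100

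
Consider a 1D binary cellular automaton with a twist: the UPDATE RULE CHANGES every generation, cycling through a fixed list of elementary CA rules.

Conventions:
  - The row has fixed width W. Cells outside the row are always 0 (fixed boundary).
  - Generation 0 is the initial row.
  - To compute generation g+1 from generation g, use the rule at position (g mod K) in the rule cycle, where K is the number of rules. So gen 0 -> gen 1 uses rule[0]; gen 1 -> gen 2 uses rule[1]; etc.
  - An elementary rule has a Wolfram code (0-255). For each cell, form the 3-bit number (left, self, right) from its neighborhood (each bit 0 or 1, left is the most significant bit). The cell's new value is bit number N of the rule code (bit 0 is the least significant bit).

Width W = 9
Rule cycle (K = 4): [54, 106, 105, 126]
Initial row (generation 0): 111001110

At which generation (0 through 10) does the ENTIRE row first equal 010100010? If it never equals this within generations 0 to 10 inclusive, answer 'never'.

Gen 0: 111001110
Gen 1 (rule 54): 000110001
Gen 2 (rule 106): 001110010
Gen 3 (rule 105): 101010000
Gen 4 (rule 126): 111111000
Gen 5 (rule 54): 000000100
Gen 6 (rule 106): 000001000
Gen 7 (rule 105): 111100011
Gen 8 (rule 126): 100110111
Gen 9 (rule 54): 111001000
Gen 10 (rule 106): 101010000

Answer: never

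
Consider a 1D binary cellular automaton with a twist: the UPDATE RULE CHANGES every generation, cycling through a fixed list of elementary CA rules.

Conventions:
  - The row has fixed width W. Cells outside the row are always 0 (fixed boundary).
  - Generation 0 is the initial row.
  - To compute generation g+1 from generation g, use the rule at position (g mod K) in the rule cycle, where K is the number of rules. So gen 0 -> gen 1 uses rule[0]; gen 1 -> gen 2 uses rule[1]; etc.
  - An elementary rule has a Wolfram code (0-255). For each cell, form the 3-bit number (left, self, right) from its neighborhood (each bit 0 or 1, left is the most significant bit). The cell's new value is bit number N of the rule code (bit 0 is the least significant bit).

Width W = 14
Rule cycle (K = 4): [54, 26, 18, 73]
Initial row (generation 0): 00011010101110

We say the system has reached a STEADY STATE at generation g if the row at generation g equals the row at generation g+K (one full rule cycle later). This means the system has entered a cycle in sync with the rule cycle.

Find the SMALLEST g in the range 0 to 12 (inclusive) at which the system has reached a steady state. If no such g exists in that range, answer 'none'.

Answer: none

Derivation:
Gen 0: 00011010101110
Gen 1 (rule 54): 00100111110001
Gen 2 (rule 26): 01011100001010
Gen 3 (rule 18): 10000010010001
Gen 4 (rule 73): 00111000000100
Gen 5 (rule 54): 01000100001110
Gen 6 (rule 26): 10101010011001
Gen 7 (rule 18): 00000001100110
Gen 8 (rule 73): 11111101100110
Gen 9 (rule 54): 00000010011001
Gen 10 (rule 26): 00000101110110
Gen 11 (rule 18): 00001000000001
Gen 12 (rule 73): 11100011111100
Gen 13 (rule 54): 00010100000010
Gen 14 (rule 26): 00100010000101
Gen 15 (rule 18): 01010101001000
Gen 16 (rule 73): 00000000000011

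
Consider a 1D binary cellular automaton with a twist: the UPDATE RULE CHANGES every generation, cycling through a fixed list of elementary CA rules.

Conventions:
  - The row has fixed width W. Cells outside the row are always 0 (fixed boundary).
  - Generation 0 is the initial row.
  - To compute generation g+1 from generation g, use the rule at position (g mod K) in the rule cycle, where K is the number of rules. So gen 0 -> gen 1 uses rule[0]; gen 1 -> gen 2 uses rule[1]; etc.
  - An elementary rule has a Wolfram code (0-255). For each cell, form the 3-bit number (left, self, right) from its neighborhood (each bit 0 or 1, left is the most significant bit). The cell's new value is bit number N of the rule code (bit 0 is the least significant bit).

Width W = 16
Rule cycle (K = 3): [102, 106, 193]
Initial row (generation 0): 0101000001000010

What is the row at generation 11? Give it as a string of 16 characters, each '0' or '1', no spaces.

Answer: 0000010000101010

Derivation:
Gen 0: 0101000001000010
Gen 1 (rule 102): 1111000011000110
Gen 2 (rule 106): 1001000111001110
Gen 3 (rule 193): 0000010011000110
Gen 4 (rule 102): 0000110101001010
Gen 5 (rule 106): 0001111010010100
Gen 6 (rule 193): 1100111000000001
Gen 7 (rule 102): 0101001000000011
Gen 8 (rule 106): 1010010000000111
Gen 9 (rule 193): 0000000111110011
Gen 10 (rule 102): 0000001000010101
Gen 11 (rule 106): 0000010000101010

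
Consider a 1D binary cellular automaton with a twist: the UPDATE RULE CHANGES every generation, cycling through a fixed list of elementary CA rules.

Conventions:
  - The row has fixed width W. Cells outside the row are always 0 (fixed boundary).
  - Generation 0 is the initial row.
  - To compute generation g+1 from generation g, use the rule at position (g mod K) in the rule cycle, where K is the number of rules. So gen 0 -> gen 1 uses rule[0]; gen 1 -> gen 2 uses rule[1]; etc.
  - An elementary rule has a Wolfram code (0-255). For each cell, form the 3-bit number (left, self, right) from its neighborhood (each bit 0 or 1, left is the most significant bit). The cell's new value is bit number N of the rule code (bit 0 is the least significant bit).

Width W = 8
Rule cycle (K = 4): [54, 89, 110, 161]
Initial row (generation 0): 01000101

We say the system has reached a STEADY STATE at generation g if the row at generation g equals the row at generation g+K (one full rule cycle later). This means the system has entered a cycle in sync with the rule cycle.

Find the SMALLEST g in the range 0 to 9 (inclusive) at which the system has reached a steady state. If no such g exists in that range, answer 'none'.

Answer: none

Derivation:
Gen 0: 01000101
Gen 1 (rule 54): 11101111
Gen 2 (rule 89): 10101001
Gen 3 (rule 110): 11111011
Gen 4 (rule 161): 01110100
Gen 5 (rule 54): 10001110
Gen 6 (rule 89): 01101011
Gen 7 (rule 110): 11111111
Gen 8 (rule 161): 01111110
Gen 9 (rule 54): 10000001
Gen 10 (rule 89): 01111100
Gen 11 (rule 110): 11000100
Gen 12 (rule 161): 00010001
Gen 13 (rule 54): 00111011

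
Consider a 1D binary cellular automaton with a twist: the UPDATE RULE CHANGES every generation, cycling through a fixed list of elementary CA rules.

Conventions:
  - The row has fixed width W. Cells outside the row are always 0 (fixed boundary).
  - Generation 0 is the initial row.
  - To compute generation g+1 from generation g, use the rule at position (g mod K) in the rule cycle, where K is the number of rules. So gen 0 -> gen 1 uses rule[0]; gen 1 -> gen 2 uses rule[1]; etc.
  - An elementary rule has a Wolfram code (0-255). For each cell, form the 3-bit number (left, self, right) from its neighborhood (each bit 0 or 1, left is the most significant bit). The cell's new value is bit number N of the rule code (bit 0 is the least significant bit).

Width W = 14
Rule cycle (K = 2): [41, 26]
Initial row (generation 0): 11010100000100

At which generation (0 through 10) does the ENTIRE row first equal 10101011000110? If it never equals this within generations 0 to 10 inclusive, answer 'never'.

Answer: never

Derivation:
Gen 0: 11010100000100
Gen 1 (rule 41): 10101001110001
Gen 2 (rule 26): 00000111001010
Gen 3 (rule 41): 11110100000100
Gen 4 (rule 26): 10000010001010
Gen 5 (rule 41): 00111000100100
Gen 6 (rule 26): 01100101011010
Gen 7 (rule 41): 01000010110100
Gen 8 (rule 26): 10100100100010
Gen 9 (rule 41): 01000000001000
Gen 10 (rule 26): 10100000010100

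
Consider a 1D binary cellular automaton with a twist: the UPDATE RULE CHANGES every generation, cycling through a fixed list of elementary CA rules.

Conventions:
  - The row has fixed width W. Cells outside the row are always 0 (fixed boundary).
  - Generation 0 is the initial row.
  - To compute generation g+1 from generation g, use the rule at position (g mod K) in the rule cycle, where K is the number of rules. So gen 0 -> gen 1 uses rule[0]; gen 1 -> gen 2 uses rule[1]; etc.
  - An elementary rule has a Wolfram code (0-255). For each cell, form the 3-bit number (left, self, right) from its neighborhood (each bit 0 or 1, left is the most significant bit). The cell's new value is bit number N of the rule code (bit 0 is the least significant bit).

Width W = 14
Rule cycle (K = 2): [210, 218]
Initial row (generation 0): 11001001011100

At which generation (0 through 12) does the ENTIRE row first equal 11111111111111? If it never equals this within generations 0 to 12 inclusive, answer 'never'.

Answer: 4

Derivation:
Gen 0: 11001001011100
Gen 1 (rule 210): 01110110001110
Gen 2 (rule 218): 11110111011111
Gen 3 (rule 210): 01110011001111
Gen 4 (rule 218): 11111111111111
Gen 5 (rule 210): 01111111111111
Gen 6 (rule 218): 11111111111111
Gen 7 (rule 210): 01111111111111
Gen 8 (rule 218): 11111111111111
Gen 9 (rule 210): 01111111111111
Gen 10 (rule 218): 11111111111111
Gen 11 (rule 210): 01111111111111
Gen 12 (rule 218): 11111111111111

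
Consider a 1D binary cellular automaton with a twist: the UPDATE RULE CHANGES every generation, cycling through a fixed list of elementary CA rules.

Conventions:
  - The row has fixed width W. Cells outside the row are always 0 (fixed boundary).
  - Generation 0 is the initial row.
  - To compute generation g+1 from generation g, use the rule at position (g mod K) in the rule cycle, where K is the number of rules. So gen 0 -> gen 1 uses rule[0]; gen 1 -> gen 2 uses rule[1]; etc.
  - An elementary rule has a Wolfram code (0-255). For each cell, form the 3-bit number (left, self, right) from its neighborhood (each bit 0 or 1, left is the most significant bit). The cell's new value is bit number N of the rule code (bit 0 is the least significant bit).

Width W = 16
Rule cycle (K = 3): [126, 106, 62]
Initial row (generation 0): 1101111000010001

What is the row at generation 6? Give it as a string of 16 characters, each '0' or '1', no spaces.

Answer: 0001101000001110

Derivation:
Gen 0: 1101111000010001
Gen 1 (rule 126): 1111001100111011
Gen 2 (rule 106): 1001011101101111
Gen 3 (rule 62): 1111110011011000
Gen 4 (rule 126): 1000011111111100
Gen 5 (rule 106): 0000110000000100
Gen 6 (rule 62): 0001101000001110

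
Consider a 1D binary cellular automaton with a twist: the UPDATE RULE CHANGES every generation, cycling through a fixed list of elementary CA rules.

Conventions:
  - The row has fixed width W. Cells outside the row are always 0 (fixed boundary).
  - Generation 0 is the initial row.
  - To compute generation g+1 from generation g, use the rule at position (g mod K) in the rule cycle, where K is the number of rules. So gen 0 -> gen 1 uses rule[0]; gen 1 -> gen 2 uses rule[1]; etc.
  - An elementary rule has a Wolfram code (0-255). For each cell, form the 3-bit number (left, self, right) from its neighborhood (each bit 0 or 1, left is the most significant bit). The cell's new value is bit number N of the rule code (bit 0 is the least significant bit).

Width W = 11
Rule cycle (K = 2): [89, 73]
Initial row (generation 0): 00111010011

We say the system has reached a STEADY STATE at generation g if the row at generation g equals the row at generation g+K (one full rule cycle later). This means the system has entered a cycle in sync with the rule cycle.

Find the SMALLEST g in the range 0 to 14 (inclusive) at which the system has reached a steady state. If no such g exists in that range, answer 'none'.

Gen 0: 00111010011
Gen 1 (rule 89): 10101001011
Gen 2 (rule 73): 00000000011
Gen 3 (rule 89): 11111111011
Gen 4 (rule 73): 10000001011
Gen 5 (rule 89): 01111100011
Gen 6 (rule 73): 01000101011
Gen 7 (rule 89): 00110000011
Gen 8 (rule 73): 10110111011
Gen 9 (rule 89): 00110101011
Gen 10 (rule 73): 10110000011
Gen 11 (rule 89): 00111111011
Gen 12 (rule 73): 10100001011
Gen 13 (rule 89): 00011100011
Gen 14 (rule 73): 11010101011
Gen 15 (rule 89): 11000000011
Gen 16 (rule 73): 11011111011

Answer: none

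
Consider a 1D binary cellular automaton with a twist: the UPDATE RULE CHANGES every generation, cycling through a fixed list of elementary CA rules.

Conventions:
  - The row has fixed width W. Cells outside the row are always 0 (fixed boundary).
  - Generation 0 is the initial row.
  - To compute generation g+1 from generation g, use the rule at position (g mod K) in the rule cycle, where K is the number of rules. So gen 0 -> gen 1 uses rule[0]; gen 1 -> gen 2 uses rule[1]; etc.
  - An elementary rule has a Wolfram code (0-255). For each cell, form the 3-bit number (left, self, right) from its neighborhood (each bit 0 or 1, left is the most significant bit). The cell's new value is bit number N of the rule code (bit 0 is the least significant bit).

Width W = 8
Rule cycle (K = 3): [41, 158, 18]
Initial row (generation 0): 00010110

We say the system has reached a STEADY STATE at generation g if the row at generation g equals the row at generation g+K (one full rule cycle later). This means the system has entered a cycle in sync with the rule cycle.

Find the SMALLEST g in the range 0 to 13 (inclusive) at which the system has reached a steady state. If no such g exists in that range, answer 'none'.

Answer: 3

Derivation:
Gen 0: 00010110
Gen 1 (rule 41): 11001100
Gen 2 (rule 158): 10111010
Gen 3 (rule 18): 00000001
Gen 4 (rule 41): 11111100
Gen 5 (rule 158): 11111010
Gen 6 (rule 18): 00000001
Gen 7 (rule 41): 11111100
Gen 8 (rule 158): 11111010
Gen 9 (rule 18): 00000001
Gen 10 (rule 41): 11111100
Gen 11 (rule 158): 11111010
Gen 12 (rule 18): 00000001
Gen 13 (rule 41): 11111100
Gen 14 (rule 158): 11111010
Gen 15 (rule 18): 00000001
Gen 16 (rule 41): 11111100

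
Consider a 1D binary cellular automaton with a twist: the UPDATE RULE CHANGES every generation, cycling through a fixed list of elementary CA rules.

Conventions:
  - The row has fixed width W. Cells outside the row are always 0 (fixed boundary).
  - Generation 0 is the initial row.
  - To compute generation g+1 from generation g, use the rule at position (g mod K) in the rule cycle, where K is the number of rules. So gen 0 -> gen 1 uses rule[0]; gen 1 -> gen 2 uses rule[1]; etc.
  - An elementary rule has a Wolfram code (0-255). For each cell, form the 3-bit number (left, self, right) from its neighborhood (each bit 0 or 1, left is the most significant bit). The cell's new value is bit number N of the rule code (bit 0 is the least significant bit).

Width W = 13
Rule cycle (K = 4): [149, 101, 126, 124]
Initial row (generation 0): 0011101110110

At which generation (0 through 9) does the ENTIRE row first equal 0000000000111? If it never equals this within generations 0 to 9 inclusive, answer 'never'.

Gen 0: 0011101110110
Gen 1 (rule 149): 1001000100001
Gen 2 (rule 101): 1001010101101
Gen 3 (rule 126): 1111111111111
Gen 4 (rule 124): 1000000000001
Gen 5 (rule 149): 1111111111101
Gen 6 (rule 101): 0000000000111
Gen 7 (rule 126): 0000000001101
Gen 8 (rule 124): 0000000001111
Gen 9 (rule 149): 1111111100110

Answer: 6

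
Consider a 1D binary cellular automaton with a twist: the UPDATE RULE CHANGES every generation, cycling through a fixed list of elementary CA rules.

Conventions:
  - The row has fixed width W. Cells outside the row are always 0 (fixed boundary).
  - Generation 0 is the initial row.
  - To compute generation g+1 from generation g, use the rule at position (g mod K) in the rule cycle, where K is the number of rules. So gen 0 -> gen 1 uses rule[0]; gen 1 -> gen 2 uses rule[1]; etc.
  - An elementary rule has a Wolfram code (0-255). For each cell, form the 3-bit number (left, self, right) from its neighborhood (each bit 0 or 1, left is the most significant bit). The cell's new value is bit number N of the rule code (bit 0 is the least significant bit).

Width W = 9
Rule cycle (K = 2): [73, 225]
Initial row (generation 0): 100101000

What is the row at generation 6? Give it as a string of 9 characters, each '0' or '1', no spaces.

Gen 0: 100101000
Gen 1 (rule 73): 000000011
Gen 2 (rule 225): 111111001
Gen 3 (rule 73): 100001000
Gen 4 (rule 225): 001100011
Gen 5 (rule 73): 101101011
Gen 6 (rule 225): 010110101

Answer: 010110101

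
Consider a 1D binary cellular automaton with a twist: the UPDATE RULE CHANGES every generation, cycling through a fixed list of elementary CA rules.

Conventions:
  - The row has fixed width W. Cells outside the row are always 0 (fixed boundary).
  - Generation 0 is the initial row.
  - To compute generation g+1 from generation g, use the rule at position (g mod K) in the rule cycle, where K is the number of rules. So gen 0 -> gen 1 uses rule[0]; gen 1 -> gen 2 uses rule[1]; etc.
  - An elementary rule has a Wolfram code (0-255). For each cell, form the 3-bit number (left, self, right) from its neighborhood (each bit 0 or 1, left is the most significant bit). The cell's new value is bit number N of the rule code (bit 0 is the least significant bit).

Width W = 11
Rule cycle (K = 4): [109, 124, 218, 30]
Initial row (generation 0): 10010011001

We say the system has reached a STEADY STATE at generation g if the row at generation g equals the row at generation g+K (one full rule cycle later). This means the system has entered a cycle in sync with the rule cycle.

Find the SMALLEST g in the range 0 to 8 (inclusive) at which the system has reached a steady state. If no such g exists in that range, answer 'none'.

Gen 0: 10010011001
Gen 1 (rule 109): 10010011001
Gen 2 (rule 124): 11011011101
Gen 3 (rule 218): 11011011100
Gen 4 (rule 30): 10010010010
Gen 5 (rule 109): 10010010010
Gen 6 (rule 124): 11011011011
Gen 7 (rule 218): 11011011011
Gen 8 (rule 30): 10010010010
Gen 9 (rule 109): 10010010010
Gen 10 (rule 124): 11011011011
Gen 11 (rule 218): 11011011011
Gen 12 (rule 30): 10010010010

Answer: 4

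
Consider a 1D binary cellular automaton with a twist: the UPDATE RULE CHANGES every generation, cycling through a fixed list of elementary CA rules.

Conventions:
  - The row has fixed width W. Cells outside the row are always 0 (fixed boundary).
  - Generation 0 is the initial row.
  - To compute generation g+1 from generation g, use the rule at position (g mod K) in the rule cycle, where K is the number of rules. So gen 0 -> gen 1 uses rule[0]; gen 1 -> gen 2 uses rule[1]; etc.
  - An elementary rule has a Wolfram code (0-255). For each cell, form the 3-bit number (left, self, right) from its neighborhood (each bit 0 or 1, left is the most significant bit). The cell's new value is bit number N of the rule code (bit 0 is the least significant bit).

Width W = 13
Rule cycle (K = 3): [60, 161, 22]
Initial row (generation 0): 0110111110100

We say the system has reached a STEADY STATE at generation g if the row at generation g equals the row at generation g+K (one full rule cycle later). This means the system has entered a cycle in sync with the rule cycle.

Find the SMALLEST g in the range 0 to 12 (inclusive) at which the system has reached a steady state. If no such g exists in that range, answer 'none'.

Gen 0: 0110111110100
Gen 1 (rule 60): 0101100001110
Gen 2 (rule 161): 0010001100100
Gen 3 (rule 22): 0111010011110
Gen 4 (rule 60): 0100111010001
Gen 5 (rule 161): 0000010100100
Gen 6 (rule 22): 0000110111110
Gen 7 (rule 60): 0000101100001
Gen 8 (rule 161): 1110010001100
Gen 9 (rule 22): 0001111010010
Gen 10 (rule 60): 0001000111011
Gen 11 (rule 161): 1100010010100
Gen 12 (rule 22): 0010111110110
Gen 13 (rule 60): 0011100001101
Gen 14 (rule 161): 1001001100010
Gen 15 (rule 22): 1111110010111

Answer: none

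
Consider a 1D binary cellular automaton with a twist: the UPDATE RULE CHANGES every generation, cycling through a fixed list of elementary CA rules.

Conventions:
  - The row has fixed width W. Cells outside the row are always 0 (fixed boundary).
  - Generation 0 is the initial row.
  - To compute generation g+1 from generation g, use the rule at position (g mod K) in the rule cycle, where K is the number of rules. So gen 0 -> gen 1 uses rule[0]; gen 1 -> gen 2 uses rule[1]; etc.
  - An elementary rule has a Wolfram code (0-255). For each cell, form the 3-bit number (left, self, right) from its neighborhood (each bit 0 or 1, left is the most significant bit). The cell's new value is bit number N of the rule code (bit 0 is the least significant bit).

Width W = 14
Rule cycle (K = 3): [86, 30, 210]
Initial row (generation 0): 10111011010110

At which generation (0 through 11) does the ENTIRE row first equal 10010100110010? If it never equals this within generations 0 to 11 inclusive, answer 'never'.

Answer: never

Derivation:
Gen 0: 10111011010110
Gen 1 (rule 86): 10001001010011
Gen 2 (rule 30): 11011111011110
Gen 3 (rule 210): 01001111001111
Gen 4 (rule 86): 11110001110001
Gen 5 (rule 30): 10001011001011
Gen 6 (rule 210): 01010001110001
Gen 7 (rule 86): 11011010011011
Gen 8 (rule 30): 10010011110010
Gen 9 (rule 210): 01101101111101
Gen 10 (rule 86): 10100100000101
Gen 11 (rule 30): 10111110001101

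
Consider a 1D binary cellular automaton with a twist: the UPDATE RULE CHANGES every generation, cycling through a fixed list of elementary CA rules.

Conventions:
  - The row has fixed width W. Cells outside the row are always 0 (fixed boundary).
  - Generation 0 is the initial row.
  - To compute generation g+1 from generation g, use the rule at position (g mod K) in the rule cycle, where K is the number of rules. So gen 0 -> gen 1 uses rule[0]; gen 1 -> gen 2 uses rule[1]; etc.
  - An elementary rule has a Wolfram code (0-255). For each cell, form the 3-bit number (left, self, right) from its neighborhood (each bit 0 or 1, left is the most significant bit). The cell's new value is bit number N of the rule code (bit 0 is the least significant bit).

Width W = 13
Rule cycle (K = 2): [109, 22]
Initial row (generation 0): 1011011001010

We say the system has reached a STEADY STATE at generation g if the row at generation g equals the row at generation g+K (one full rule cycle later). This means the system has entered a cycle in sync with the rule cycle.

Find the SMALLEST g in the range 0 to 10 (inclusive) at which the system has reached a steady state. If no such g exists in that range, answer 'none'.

Answer: 6

Derivation:
Gen 0: 1011011001010
Gen 1 (rule 109): 1111111001110
Gen 2 (rule 22): 0000000110001
Gen 3 (rule 109): 1111110110101
Gen 4 (rule 22): 0000000000101
Gen 5 (rule 109): 1111111110111
Gen 6 (rule 22): 0000000000000
Gen 7 (rule 109): 1111111111111
Gen 8 (rule 22): 0000000000000
Gen 9 (rule 109): 1111111111111
Gen 10 (rule 22): 0000000000000
Gen 11 (rule 109): 1111111111111
Gen 12 (rule 22): 0000000000000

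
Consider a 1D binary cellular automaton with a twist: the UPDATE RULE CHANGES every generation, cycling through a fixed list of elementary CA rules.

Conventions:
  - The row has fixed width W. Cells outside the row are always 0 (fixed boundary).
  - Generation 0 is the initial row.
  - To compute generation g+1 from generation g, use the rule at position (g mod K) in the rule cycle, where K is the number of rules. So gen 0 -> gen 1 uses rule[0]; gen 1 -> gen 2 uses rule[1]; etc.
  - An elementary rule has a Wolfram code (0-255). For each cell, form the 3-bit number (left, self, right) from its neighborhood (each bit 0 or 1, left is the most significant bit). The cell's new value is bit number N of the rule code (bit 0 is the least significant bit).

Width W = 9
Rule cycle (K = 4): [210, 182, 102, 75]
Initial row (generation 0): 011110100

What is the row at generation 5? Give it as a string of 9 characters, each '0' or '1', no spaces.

Gen 0: 011110100
Gen 1 (rule 210): 101110010
Gen 2 (rule 182): 110101111
Gen 3 (rule 102): 011110001
Gen 4 (rule 75): 110010110
Gen 5 (rule 210): 011100011

Answer: 011100011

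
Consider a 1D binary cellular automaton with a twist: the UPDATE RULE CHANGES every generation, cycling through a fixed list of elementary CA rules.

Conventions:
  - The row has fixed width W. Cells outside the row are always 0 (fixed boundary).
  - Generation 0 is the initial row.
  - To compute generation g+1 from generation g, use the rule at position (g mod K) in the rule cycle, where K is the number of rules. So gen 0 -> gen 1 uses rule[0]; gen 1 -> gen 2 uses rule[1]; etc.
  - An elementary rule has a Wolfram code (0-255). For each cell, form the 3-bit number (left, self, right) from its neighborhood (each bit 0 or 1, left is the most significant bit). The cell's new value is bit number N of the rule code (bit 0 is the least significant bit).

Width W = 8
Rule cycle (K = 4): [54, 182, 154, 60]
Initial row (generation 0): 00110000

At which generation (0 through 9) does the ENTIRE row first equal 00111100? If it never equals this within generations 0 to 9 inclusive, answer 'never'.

Answer: 6

Derivation:
Gen 0: 00110000
Gen 1 (rule 54): 01001000
Gen 2 (rule 182): 11111100
Gen 3 (rule 154): 11111010
Gen 4 (rule 60): 10000111
Gen 5 (rule 54): 11001000
Gen 6 (rule 182): 00111100
Gen 7 (rule 154): 01111010
Gen 8 (rule 60): 01000111
Gen 9 (rule 54): 11101000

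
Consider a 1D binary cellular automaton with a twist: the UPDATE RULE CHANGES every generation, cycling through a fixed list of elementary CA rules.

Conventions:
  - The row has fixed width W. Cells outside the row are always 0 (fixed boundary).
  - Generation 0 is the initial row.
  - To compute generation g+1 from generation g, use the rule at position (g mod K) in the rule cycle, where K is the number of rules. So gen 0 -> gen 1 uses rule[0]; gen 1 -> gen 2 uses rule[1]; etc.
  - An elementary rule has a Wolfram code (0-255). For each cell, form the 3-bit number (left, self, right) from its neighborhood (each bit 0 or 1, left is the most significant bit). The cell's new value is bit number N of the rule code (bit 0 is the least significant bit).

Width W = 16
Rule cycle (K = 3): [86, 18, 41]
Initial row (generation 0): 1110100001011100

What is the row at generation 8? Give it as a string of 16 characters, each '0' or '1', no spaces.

Answer: 0101010000000000

Derivation:
Gen 0: 1110100001011100
Gen 1 (rule 86): 0010110011000110
Gen 2 (rule 18): 0100001100101001
Gen 3 (rule 41): 0001101000010000
Gen 4 (rule 86): 0010101100111000
Gen 5 (rule 18): 0100000011000100
Gen 6 (rule 41): 0001111010010001
Gen 7 (rule 86): 0010001011111011
Gen 8 (rule 18): 0101010000000000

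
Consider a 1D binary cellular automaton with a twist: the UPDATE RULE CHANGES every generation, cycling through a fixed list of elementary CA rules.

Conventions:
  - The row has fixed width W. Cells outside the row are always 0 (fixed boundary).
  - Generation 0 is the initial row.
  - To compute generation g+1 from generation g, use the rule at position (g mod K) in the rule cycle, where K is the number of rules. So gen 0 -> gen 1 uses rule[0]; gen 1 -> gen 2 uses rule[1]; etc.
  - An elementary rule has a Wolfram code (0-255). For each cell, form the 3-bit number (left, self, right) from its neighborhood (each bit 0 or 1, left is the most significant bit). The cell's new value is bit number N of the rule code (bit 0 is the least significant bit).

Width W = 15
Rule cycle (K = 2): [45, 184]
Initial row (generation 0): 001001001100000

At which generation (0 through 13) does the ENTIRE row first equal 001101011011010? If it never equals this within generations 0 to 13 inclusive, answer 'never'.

Gen 0: 001001001100000
Gen 1 (rule 45): 101001001001111
Gen 2 (rule 184): 010100100101110
Gen 3 (rule 45): 011100100111000
Gen 4 (rule 184): 011010010110100
Gen 5 (rule 45): 010110011101101
Gen 6 (rule 184): 001101011011010
Gen 7 (rule 45): 101011110110110
Gen 8 (rule 184): 010111101101101
Gen 9 (rule 45): 011100011011011
Gen 10 (rule 184): 011010010110110
Gen 11 (rule 45): 010110011101100
Gen 12 (rule 184): 001101011011010
Gen 13 (rule 45): 101011110110110

Answer: 6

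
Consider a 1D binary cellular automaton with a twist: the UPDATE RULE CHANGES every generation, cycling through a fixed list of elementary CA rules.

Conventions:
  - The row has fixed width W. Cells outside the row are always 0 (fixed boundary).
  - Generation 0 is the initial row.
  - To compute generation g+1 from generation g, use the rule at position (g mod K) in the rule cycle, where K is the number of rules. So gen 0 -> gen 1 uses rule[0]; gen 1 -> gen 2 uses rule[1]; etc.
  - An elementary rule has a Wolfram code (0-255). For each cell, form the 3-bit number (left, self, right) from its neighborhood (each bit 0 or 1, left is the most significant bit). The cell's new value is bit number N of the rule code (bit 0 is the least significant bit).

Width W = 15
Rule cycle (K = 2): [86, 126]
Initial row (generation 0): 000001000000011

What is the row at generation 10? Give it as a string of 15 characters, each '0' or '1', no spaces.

Answer: 001111111110111

Derivation:
Gen 0: 000001000000011
Gen 1 (rule 86): 000011100000101
Gen 2 (rule 126): 000110110001111
Gen 3 (rule 86): 001010011010001
Gen 4 (rule 126): 011111111111011
Gen 5 (rule 86): 100000000001001
Gen 6 (rule 126): 110000000011111
Gen 7 (rule 86): 011000000100001
Gen 8 (rule 126): 111100001110011
Gen 9 (rule 86): 000110010011101
Gen 10 (rule 126): 001111111110111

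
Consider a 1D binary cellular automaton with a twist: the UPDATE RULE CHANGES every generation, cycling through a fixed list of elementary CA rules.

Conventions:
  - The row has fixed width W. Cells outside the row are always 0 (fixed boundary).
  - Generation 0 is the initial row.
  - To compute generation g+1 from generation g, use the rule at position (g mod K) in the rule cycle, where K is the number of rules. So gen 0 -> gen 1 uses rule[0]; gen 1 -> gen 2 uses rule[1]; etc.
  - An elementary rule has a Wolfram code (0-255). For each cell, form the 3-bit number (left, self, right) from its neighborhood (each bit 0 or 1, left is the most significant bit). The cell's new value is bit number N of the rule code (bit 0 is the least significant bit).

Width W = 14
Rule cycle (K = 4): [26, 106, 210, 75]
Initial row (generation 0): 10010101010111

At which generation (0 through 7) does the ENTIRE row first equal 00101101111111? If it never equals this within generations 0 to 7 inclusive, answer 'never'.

Answer: never

Derivation:
Gen 0: 10010101010111
Gen 1 (rule 26): 01100000000100
Gen 2 (rule 106): 11100000001000
Gen 3 (rule 210): 01110000010100
Gen 4 (rule 75): 11010111100001
Gen 5 (rule 26): 10000100010010
Gen 6 (rule 106): 00001000100100
Gen 7 (rule 210): 00010101011010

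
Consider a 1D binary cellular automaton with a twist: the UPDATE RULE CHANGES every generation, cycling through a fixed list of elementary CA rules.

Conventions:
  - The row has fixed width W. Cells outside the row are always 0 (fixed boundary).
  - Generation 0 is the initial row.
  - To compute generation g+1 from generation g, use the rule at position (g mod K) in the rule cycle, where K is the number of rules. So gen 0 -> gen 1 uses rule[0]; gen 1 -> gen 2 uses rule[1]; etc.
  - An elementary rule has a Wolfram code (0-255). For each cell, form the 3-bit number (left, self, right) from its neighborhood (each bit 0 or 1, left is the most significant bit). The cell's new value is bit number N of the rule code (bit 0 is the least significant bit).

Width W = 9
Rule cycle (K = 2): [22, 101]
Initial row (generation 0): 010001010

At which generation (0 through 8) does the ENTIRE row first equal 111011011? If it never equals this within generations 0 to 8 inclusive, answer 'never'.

Answer: 1

Derivation:
Gen 0: 010001010
Gen 1 (rule 22): 111011011
Gen 2 (rule 101): 001101101
Gen 3 (rule 22): 010000001
Gen 4 (rule 101): 010111101
Gen 5 (rule 22): 110000001
Gen 6 (rule 101): 010111101
Gen 7 (rule 22): 110000001
Gen 8 (rule 101): 010111101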